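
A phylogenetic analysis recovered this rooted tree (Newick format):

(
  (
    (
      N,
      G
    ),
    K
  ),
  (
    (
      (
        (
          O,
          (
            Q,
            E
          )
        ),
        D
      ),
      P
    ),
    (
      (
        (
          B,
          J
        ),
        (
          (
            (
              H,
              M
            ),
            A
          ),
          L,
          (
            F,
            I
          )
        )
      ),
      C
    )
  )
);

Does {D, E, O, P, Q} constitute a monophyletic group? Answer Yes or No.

Yes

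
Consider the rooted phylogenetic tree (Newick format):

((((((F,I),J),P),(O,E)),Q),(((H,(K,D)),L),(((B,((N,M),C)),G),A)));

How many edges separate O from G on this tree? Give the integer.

The MRCA of O and G is the root of the tree.
From O up to that node: 4 branches. From G up to the same node: 4 branches. Total: 4 + 4 = 8.

8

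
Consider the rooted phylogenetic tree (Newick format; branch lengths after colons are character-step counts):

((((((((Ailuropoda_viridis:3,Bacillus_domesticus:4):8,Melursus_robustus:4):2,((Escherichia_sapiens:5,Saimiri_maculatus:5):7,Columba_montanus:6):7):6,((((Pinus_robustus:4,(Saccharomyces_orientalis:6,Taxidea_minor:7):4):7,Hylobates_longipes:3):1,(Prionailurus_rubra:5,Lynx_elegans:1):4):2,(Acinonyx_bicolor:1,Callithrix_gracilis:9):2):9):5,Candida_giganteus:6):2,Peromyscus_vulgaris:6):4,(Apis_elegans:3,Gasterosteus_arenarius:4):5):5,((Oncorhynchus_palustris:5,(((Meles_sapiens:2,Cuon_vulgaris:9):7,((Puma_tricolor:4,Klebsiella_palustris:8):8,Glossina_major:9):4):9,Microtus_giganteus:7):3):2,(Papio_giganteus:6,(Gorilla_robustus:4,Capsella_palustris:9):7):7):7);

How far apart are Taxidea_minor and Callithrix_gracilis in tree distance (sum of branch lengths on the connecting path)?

32

The path runs Taxidea_minor → … → MRCA → … → Callithrix_gracilis; the MRCA is the node subtending ((((Pinus_robustus,(Saccharomyces_orientalis,Taxidea_minor)),Hylobates_longipes),(Prionailurus_rubra,Lynx_elegans)),(Acinonyx_bicolor,Callithrix_gracilis)).
Branch lengths along that path: 7 + 4 + 7 + 1 + 2 + 2 + 9 = 32.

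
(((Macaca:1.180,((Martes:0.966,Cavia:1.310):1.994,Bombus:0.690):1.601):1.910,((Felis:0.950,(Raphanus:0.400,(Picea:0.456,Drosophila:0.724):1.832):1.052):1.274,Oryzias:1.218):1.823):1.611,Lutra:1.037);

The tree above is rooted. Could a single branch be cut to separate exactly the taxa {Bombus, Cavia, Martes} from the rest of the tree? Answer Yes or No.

The most recent common ancestor of these taxa subtends ((Martes,Cavia),Bombus).
That clade has exactly 3 tips — every listed taxon and nothing else — so the group is monophyletic.

Yes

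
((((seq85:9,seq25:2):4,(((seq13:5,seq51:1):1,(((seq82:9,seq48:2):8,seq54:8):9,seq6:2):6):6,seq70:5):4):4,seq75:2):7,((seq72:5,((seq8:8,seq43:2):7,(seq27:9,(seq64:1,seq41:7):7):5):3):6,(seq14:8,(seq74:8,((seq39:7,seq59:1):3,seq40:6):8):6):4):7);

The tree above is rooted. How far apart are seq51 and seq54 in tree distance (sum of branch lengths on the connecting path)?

25

The path runs seq51 → … → MRCA → … → seq54; the MRCA is the node subtending ((seq13,seq51),(((seq82,seq48),seq54),seq6)).
Branch lengths along that path: 1 + 1 + 6 + 9 + 8 = 25.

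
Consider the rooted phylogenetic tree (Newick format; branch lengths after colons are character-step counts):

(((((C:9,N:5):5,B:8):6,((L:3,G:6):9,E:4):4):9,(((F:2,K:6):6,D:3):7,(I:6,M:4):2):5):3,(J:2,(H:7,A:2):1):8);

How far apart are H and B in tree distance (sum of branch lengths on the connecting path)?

42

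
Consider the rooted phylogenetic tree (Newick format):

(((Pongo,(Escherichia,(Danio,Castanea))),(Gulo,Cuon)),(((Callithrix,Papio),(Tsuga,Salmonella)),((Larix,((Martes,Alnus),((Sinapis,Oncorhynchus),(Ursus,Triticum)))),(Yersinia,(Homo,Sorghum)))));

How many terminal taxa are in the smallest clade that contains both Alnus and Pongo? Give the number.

The MRCA of Alnus and Pongo is the root, so the clade is the entire tree.
That clade contains 20 terminal taxa: Alnus, Callithrix, Castanea, Cuon, Danio, Escherichia, Gulo, Homo, Larix, Martes, Oncorhynchus, Papio, Pongo, Salmonella, Sinapis, Sorghum, Triticum, Tsuga, Ursus, Yersinia.

20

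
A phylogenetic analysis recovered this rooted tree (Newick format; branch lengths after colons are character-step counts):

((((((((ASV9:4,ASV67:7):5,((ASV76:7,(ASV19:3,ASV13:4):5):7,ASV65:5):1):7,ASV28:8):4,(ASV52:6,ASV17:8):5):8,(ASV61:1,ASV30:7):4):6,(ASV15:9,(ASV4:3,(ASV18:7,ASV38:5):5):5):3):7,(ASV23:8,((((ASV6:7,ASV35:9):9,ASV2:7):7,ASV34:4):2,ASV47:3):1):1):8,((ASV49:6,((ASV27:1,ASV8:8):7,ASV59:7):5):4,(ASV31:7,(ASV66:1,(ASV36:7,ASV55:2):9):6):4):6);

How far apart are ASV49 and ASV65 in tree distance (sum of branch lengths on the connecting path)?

The path runs ASV49 → … → MRCA → … → ASV65; the MRCA is the root of the tree.
Branch lengths along that path: 6 + 4 + 6 + 8 + 7 + 6 + 8 + 4 + 7 + 1 + 5 = 62.

62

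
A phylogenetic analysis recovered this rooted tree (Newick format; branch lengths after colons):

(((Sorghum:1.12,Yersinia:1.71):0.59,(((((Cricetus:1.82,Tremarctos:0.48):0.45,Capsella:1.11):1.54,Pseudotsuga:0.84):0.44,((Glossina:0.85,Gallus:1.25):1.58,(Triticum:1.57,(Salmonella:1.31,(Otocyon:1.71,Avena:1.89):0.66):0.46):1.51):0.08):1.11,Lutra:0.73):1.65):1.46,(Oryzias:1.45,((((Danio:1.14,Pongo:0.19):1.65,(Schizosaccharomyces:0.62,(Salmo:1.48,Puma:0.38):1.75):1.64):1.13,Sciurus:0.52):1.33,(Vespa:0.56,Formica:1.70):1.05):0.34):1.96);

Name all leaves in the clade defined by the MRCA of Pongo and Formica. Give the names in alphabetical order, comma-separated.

Danio, Formica, Pongo, Puma, Salmo, Schizosaccharomyces, Sciurus, Vespa

Tracing Pongo: it sits inside (Danio,Pongo).
Tracing Formica: it sits inside (Vespa,Formica).
The smallest clade enclosing both is ((((Danio,Pongo),(Schizosaccharomyces,(Salmo,Puma))),Sciurus),(Vespa,Formica)); the answer is its 8 terminal taxa in alphabetical order.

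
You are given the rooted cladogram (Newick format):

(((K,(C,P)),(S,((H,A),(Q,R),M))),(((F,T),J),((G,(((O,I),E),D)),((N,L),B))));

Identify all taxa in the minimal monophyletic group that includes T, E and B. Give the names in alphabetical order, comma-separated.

B, D, E, F, G, I, J, L, N, O, T

Tracing T: it sits inside (F,T).
Tracing E: it sits inside ((O,I),E).
Tracing B: it sits inside ((N,L),B).
The smallest clade enclosing all 3 is (((F,T),J),((G,(((O,I),E),D)),((N,L),B))); the answer is its 11 terminal taxa in alphabetical order.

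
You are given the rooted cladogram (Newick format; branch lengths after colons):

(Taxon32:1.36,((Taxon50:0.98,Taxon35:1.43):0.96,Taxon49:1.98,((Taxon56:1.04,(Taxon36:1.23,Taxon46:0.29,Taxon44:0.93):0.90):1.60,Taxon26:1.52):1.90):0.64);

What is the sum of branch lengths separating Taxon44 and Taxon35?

The path runs Taxon44 → … → MRCA → … → Taxon35; the MRCA is the node subtending ((Taxon50,Taxon35),Taxon49,((Taxon56,(Taxon36,Taxon46,Taxon44)),Taxon26)).
Branch lengths along that path: 0.93 + 0.90 + 1.60 + 1.90 + 0.96 + 1.43 = 7.72.

7.72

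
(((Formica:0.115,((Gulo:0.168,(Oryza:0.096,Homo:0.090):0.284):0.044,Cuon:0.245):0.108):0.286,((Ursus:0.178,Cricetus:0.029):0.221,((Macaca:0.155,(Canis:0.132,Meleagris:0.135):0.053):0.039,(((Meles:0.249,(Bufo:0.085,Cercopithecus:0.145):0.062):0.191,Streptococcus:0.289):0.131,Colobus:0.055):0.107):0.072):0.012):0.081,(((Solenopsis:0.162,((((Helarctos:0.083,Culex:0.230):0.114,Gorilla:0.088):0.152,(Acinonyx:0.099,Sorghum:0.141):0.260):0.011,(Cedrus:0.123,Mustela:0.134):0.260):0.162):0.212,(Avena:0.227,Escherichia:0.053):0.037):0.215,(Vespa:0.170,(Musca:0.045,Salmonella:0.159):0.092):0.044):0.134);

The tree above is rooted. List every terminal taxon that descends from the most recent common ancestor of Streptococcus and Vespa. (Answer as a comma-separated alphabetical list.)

Tracing Streptococcus: it sits inside ((Meles,(Bufo,Cercopithecus)),Streptococcus).
Tracing Vespa: it sits inside (Vespa,(Musca,Salmonella)).
The smallest clade enclosing both is the whole tree (their MRCA is the root), so the answer is all 28 tips in alphabetical order.

Acinonyx, Avena, Bufo, Canis, Cedrus, Cercopithecus, Colobus, Cricetus, Culex, Cuon, Escherichia, Formica, Gorilla, Gulo, Helarctos, Homo, Macaca, Meleagris, Meles, Musca, Mustela, Oryza, Salmonella, Solenopsis, Sorghum, Streptococcus, Ursus, Vespa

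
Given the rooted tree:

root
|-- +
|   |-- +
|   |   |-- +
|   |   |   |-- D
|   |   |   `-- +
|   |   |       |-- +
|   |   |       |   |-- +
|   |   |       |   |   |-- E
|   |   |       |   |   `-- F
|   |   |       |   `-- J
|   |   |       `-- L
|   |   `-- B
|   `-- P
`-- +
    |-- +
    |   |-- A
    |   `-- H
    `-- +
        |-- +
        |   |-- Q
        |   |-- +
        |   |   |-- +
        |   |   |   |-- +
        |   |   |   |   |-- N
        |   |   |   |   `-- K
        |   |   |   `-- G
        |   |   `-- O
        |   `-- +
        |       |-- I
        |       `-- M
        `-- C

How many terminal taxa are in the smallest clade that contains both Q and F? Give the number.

17

The MRCA of Q and F is the root, so the clade is the entire tree.
That clade contains 17 terminal taxa: A, B, C, D, E, F, G, H, I, J, K, L, M, N, O, P, Q.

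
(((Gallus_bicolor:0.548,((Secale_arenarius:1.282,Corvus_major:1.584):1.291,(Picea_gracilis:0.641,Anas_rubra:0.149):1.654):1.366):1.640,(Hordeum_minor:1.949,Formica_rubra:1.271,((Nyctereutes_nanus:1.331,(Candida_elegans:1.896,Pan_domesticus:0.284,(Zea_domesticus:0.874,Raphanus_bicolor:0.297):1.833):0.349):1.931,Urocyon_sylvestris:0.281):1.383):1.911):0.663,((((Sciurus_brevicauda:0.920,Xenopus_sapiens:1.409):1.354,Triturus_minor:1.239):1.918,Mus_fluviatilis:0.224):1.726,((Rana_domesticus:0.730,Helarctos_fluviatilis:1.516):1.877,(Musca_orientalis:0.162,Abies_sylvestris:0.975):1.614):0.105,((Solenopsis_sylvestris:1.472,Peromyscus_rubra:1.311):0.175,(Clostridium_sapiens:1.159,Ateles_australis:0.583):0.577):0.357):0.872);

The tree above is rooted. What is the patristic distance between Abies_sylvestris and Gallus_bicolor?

6.417

The path runs Abies_sylvestris → … → MRCA → … → Gallus_bicolor; the MRCA is the root of the tree.
Branch lengths along that path: 0.975 + 1.614 + 0.105 + 0.872 + 0.663 + 1.640 + 0.548 = 6.417.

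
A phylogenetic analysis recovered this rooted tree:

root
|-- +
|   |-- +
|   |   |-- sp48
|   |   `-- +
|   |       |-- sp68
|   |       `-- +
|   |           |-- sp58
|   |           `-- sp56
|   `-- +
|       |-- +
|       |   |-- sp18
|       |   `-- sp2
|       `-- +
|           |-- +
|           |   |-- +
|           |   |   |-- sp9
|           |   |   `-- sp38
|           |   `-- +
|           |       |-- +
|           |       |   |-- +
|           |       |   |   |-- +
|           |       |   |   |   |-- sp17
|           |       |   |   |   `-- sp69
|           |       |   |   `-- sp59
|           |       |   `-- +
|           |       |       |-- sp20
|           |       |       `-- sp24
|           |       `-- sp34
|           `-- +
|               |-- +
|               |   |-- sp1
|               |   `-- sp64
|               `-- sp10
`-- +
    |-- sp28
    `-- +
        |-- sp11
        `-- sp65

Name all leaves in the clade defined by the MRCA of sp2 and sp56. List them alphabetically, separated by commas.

sp1, sp10, sp17, sp18, sp2, sp20, sp24, sp34, sp38, sp48, sp56, sp58, sp59, sp64, sp68, sp69, sp9

Tracing sp2: it sits inside (sp18,sp2).
Tracing sp56: it sits inside (sp58,sp56).
The smallest clade enclosing both is ((sp48,(sp68,(sp58,sp56))),((sp18,sp2),(((sp9,sp38),((((sp17,sp69),sp59),(sp20,sp24)),sp34)),((sp1,sp64),sp10)))); the answer is its 17 terminal taxa in alphabetical order.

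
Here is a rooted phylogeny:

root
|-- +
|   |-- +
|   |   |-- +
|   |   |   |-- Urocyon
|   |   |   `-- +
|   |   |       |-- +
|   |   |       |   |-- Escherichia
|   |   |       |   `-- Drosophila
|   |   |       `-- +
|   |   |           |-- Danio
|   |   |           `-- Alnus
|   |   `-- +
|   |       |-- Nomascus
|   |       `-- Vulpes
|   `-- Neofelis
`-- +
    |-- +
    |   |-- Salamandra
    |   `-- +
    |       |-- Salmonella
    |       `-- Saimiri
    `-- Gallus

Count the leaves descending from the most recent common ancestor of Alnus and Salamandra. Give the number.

12

The MRCA of Alnus and Salamandra is the root, so the clade is the entire tree.
That clade contains 12 terminal taxa: Alnus, Danio, Drosophila, Escherichia, Gallus, Neofelis, Nomascus, Saimiri, Salamandra, Salmonella, Urocyon, Vulpes.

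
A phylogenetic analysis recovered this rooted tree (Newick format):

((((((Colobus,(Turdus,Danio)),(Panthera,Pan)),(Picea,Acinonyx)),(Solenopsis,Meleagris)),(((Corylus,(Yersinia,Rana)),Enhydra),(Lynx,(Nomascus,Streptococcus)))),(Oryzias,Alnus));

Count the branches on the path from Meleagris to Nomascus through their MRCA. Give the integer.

The MRCA of Meleagris and Nomascus is the node subtending (((((Colobus,(Turdus,Danio)),(Panthera,Pan)),(Picea,Acinonyx)),(Solenopsis,Meleagris)),(((Corylus,(Yersinia,Rana)),Enhydra),(Lynx,(Nomascus,Streptococcus)))).
From Meleagris up to that node: 3 branches. From Nomascus up to the same node: 4 branches. Total: 3 + 4 = 7.

7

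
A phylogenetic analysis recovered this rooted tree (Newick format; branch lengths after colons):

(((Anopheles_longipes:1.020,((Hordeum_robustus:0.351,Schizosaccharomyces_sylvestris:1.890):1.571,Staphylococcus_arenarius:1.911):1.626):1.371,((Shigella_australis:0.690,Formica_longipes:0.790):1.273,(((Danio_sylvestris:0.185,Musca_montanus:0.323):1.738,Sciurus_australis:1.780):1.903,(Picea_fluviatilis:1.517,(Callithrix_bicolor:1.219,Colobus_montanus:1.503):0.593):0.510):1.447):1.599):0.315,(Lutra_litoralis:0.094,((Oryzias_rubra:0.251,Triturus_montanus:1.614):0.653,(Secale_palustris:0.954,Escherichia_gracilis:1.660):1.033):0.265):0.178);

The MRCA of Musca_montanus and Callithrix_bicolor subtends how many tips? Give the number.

6

The MRCA of Musca_montanus and Callithrix_bicolor is the node subtending (((Danio_sylvestris,Musca_montanus),Sciurus_australis),(Picea_fluviatilis,(Callithrix_bicolor,Colobus_montanus))).
That clade contains 6 terminal taxa: Callithrix_bicolor, Colobus_montanus, Danio_sylvestris, Musca_montanus, Picea_fluviatilis, Sciurus_australis.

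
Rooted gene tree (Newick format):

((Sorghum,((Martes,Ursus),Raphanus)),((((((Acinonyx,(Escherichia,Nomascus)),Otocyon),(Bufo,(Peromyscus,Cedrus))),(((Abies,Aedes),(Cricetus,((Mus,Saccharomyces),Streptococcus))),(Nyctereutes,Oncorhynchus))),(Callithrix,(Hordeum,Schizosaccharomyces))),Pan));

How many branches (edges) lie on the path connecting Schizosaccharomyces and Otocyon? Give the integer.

7

The MRCA of Schizosaccharomyces and Otocyon is the node subtending (((((Acinonyx,(Escherichia,Nomascus)),Otocyon),(Bufo,(Peromyscus,Cedrus))),(((Abies,Aedes),(Cricetus,((Mus,Saccharomyces),Streptococcus))),(Nyctereutes,Oncorhynchus))),(Callithrix,(Hordeum,Schizosaccharomyces))).
From Schizosaccharomyces up to that node: 3 branches. From Otocyon up to the same node: 4 branches. Total: 3 + 4 = 7.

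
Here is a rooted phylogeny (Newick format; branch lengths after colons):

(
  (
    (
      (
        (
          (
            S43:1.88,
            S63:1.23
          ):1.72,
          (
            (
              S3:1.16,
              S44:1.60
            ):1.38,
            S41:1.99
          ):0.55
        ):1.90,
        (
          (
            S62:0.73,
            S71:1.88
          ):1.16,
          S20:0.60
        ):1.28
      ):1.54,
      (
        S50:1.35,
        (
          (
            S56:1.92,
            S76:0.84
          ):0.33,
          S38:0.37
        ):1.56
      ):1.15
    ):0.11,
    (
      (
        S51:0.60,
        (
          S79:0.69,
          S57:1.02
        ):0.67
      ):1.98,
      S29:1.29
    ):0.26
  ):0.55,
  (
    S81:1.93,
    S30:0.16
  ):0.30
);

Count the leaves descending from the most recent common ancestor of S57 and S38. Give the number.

The MRCA of S57 and S38 is the node subtending (((((S43,S63),((S3,S44),S41)),((S62,S71),S20)),(S50,((S56,S76),S38))),((S51,(S79,S57)),S29)).
That clade contains 16 terminal taxa: S20, S29, S3, S38, S41, S43, S44, S50, S51, S56, S57, S62, S63, S71, S76, S79.

16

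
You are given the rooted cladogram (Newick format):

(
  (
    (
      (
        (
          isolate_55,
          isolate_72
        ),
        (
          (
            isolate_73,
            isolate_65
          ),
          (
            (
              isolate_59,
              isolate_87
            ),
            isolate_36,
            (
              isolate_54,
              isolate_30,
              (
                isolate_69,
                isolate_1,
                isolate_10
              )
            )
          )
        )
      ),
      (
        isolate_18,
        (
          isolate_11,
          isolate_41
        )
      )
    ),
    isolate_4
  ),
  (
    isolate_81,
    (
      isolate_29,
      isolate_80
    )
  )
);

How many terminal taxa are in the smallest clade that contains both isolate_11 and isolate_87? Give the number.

15

The MRCA of isolate_11 and isolate_87 is the node subtending (((isolate_55,isolate_72),((isolate_73,isolate_65),((isolate_59,isolate_87),isolate_36,(isolate_54,isolate_30,(isolate_69,isolate_1,isolate_10))))),(isolate_18,(isolate_11,isolate_41))).
That clade contains 15 terminal taxa: isolate_1, isolate_10, isolate_11, isolate_18, isolate_30, isolate_36, isolate_41, isolate_54, isolate_55, isolate_59, isolate_65, isolate_69, isolate_72, isolate_73, isolate_87.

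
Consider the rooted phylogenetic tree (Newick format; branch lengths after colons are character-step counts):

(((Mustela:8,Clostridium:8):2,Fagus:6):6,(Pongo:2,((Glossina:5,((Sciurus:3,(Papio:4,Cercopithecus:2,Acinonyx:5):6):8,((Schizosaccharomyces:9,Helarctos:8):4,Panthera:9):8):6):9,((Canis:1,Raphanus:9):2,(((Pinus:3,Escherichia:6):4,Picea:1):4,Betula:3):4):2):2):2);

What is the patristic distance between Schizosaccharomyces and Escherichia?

56

The path runs Schizosaccharomyces → … → MRCA → … → Escherichia; the MRCA is the node subtending ((Glossina,((Sciurus,(Papio,Cercopithecus,Acinonyx)),((Schizosaccharomyces,Helarctos),Panthera))),((Canis,Raphanus),(((Pinus,Escherichia),Picea),Betula))).
Branch lengths along that path: 9 + 4 + 8 + 6 + 9 + 2 + 4 + 4 + 4 + 6 = 56.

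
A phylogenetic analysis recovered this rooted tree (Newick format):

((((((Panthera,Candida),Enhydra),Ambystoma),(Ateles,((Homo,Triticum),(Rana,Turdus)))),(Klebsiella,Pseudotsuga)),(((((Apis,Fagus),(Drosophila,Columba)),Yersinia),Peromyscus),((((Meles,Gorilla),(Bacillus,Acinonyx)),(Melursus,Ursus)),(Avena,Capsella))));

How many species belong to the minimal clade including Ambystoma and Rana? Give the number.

9

The MRCA of Ambystoma and Rana is the node subtending ((((Panthera,Candida),Enhydra),Ambystoma),(Ateles,((Homo,Triticum),(Rana,Turdus)))).
That clade contains 9 terminal taxa: Ambystoma, Ateles, Candida, Enhydra, Homo, Panthera, Rana, Triticum, Turdus.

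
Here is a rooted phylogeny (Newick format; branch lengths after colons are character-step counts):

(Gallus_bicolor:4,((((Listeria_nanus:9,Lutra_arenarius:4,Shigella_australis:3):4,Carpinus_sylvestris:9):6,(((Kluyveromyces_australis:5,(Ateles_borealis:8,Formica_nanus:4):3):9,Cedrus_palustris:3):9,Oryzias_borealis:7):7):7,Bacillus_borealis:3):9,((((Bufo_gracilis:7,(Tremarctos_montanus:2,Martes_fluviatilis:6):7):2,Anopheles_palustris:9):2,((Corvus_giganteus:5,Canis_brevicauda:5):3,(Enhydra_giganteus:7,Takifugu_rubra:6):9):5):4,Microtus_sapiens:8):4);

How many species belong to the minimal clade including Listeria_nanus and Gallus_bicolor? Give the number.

The MRCA of Listeria_nanus and Gallus_bicolor is the root, so the clade is the entire tree.
That clade contains 20 terminal taxa: Anopheles_palustris, Ateles_borealis, Bacillus_borealis, Bufo_gracilis, Canis_brevicauda, Carpinus_sylvestris, Cedrus_palustris, Corvus_giganteus, Enhydra_giganteus, Formica_nanus, Gallus_bicolor, Kluyveromyces_australis, Listeria_nanus, Lutra_arenarius, Martes_fluviatilis, Microtus_sapiens, Oryzias_borealis, Shigella_australis, Takifugu_rubra, Tremarctos_montanus.

20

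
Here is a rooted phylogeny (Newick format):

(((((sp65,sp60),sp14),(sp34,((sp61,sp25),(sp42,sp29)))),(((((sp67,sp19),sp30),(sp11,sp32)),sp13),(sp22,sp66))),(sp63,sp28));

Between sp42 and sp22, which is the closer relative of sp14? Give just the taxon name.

sp42

The MRCA of sp14 and sp42 subtends (((sp65,sp60),sp14),(sp34,((sp61,sp25),(sp42,sp29)))) (8 taxa).
The MRCA of sp14 and sp22 subtends ((((sp65,sp60),sp14),(sp34,((sp61,sp25),(sp42,sp29)))),(((((sp67,sp19),sp30),(sp11,sp32)),sp13),(sp22,sp66))) (16 taxa).
The first is nested inside the second, so sp14 shares a more recent common ancestor with sp42.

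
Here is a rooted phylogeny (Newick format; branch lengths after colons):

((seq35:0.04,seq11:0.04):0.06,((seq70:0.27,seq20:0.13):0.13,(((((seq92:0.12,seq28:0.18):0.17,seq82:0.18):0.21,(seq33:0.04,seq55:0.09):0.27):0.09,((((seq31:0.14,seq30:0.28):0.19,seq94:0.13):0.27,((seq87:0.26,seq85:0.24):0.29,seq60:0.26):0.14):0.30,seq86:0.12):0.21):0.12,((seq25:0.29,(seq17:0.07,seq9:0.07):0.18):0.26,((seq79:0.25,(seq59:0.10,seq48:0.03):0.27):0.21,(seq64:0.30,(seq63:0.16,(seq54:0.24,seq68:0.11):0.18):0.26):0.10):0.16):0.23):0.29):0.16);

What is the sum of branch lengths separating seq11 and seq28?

1.32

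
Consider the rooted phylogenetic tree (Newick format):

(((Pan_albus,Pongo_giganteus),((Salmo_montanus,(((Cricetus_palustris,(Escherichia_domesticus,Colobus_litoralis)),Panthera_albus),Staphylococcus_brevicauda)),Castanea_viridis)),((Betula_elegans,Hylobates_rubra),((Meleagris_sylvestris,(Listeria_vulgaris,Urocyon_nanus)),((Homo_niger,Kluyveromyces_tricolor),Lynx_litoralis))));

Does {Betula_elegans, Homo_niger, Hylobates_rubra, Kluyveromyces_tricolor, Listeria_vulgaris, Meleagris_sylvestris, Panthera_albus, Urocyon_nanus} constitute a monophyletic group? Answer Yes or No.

The MRCA of the listed taxa is the root, so the smallest clade containing them is the whole tree.
That clade also contains Castanea_viridis, Colobus_litoralis, Cricetus_palustris, Escherichia_domesticus, Lynx_litoralis, Pan_albus, Pongo_giganteus, Salmo_montanus, Staphylococcus_brevicauda, which are not in the proposed group, so the group is not monophyletic.

No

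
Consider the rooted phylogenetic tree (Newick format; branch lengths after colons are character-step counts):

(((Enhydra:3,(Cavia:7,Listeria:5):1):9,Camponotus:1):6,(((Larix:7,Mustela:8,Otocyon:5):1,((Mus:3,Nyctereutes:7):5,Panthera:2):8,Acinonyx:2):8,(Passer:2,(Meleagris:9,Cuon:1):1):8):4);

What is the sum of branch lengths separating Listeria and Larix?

41

The path runs Listeria → … → MRCA → … → Larix; the MRCA is the root of the tree.
Branch lengths along that path: 5 + 1 + 9 + 6 + 4 + 8 + 1 + 7 = 41.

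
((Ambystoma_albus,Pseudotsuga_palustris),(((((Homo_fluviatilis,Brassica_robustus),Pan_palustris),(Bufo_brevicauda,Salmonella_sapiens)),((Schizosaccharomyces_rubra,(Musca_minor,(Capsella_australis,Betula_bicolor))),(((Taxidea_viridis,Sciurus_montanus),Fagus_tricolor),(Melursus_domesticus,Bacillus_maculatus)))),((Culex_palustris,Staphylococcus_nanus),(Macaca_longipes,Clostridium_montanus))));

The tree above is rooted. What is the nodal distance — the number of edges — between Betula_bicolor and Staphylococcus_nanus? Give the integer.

9

The MRCA of Betula_bicolor and Staphylococcus_nanus is the node subtending (((((Homo_fluviatilis,Brassica_robustus),Pan_palustris),(Bufo_brevicauda,Salmonella_sapiens)),((Schizosaccharomyces_rubra,(Musca_minor,(Capsella_australis,Betula_bicolor))),(((Taxidea_viridis,Sciurus_montanus),Fagus_tricolor),(Melursus_domesticus,Bacillus_maculatus)))),((Culex_palustris,Staphylococcus_nanus),(Macaca_longipes,Clostridium_montanus))).
From Betula_bicolor up to that node: 6 branches. From Staphylococcus_nanus up to the same node: 3 branches. Total: 6 + 3 = 9.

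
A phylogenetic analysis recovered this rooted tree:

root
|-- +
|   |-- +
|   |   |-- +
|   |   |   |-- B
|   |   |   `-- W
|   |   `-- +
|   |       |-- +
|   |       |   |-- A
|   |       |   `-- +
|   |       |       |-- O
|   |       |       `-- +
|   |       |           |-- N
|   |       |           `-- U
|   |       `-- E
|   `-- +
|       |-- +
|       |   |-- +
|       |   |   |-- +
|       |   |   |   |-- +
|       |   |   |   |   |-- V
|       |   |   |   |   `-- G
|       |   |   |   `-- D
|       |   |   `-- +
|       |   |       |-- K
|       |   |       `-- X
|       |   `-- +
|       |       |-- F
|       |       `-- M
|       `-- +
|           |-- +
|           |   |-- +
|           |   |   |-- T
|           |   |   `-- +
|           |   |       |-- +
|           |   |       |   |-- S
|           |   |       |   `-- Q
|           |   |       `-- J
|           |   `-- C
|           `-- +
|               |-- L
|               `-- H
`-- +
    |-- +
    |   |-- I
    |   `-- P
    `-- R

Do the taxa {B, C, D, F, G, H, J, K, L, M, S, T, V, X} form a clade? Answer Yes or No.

The MRCA of the listed taxa subtends (((B,W),((A,(O,(N,U))),E)),(((((V,G),D),(K,X)),(F,M)),(((T,((S,Q),J)),C),(L,H)))).
That clade also contains A, E, N, O, Q, U, W, which are not in the proposed group, so the group is not monophyletic.

No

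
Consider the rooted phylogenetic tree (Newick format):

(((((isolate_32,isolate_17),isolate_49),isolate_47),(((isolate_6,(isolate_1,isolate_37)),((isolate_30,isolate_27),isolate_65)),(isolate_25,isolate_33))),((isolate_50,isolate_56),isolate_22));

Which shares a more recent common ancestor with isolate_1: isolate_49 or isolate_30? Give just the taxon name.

The MRCA of isolate_1 and isolate_30 subtends ((isolate_6,(isolate_1,isolate_37)),((isolate_30,isolate_27),isolate_65)) (6 taxa).
The MRCA of isolate_1 and isolate_49 subtends ((((isolate_32,isolate_17),isolate_49),isolate_47),(((isolate_6,(isolate_1,isolate_37)),((isolate_30,isolate_27),isolate_65)),(isolate_25,isolate_33))) (12 taxa).
The first is nested inside the second, so isolate_1 shares a more recent common ancestor with isolate_30.

isolate_30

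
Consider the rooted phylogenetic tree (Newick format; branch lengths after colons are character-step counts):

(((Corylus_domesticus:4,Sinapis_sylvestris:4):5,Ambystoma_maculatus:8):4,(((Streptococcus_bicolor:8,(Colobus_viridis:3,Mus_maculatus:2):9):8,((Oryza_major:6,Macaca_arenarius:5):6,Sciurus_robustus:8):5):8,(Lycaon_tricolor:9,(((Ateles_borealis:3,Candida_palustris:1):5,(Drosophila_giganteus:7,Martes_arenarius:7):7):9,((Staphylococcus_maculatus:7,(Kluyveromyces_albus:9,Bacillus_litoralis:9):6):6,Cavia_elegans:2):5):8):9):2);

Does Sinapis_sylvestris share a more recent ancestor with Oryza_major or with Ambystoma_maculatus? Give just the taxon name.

Ambystoma_maculatus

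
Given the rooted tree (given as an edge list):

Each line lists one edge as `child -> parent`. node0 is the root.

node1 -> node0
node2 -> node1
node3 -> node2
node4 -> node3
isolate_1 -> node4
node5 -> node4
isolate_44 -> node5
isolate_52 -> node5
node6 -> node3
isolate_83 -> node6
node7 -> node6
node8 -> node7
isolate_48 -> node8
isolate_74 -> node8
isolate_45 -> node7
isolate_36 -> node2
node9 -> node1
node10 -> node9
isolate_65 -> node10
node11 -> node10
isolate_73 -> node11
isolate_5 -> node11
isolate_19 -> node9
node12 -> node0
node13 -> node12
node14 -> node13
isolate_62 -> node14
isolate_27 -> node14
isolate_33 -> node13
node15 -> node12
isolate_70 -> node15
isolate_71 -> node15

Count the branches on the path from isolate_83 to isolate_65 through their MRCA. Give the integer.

The MRCA of isolate_83 and isolate_65 is the node subtending ((((isolate_1,(isolate_44,isolate_52)),(isolate_83,((isolate_48,isolate_74),isolate_45))),isolate_36),((isolate_65,(isolate_73,isolate_5)),isolate_19)).
From isolate_83 up to that node: 4 branches. From isolate_65 up to the same node: 3 branches. Total: 4 + 3 = 7.

7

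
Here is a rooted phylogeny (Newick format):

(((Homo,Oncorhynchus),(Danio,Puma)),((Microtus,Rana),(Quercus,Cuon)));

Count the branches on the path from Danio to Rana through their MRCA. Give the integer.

6

The MRCA of Danio and Rana is the root of the tree.
From Danio up to that node: 3 branches. From Rana up to the same node: 3 branches. Total: 3 + 3 = 6.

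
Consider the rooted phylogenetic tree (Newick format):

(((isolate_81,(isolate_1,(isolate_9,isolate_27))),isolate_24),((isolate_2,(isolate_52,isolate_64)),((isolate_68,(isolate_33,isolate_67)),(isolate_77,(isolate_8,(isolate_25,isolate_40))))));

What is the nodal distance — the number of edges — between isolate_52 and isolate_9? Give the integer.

9

The MRCA of isolate_52 and isolate_9 is the root of the tree.
From isolate_52 up to that node: 4 branches. From isolate_9 up to the same node: 5 branches. Total: 4 + 5 = 9.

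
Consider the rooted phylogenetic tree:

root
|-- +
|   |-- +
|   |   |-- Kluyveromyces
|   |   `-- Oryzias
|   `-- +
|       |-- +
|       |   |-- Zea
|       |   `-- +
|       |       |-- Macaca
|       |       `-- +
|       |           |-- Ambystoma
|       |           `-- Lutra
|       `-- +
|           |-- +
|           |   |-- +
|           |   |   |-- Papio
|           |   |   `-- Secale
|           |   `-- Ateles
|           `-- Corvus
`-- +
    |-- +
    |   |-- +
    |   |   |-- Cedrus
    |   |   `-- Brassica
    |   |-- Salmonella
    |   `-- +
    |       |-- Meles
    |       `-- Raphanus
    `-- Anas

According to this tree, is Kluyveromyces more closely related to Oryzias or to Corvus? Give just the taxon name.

The MRCA of Kluyveromyces and Oryzias subtends (Kluyveromyces,Oryzias) (2 taxa).
The MRCA of Kluyveromyces and Corvus subtends ((Kluyveromyces,Oryzias),((Zea,(Macaca,(Ambystoma,Lutra))),(((Papio,Secale),Ateles),Corvus))) (10 taxa).
The first is nested inside the second, so Kluyveromyces shares a more recent common ancestor with Oryzias.

Oryzias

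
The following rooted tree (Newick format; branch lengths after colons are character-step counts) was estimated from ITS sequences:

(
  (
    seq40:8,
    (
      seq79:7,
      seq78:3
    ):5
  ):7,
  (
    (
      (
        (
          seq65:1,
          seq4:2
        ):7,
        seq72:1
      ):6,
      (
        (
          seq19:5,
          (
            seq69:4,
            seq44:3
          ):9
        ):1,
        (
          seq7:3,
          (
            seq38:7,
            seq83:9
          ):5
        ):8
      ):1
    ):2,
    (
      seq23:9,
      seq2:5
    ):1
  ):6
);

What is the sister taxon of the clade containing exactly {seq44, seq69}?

seq19

The clade containing exactly {seq44, seq69} attaches to the tree at the node subtending (seq19,(seq69,seq44)).
The other lineage descending from that same node — the sister group — is the single tip seq19.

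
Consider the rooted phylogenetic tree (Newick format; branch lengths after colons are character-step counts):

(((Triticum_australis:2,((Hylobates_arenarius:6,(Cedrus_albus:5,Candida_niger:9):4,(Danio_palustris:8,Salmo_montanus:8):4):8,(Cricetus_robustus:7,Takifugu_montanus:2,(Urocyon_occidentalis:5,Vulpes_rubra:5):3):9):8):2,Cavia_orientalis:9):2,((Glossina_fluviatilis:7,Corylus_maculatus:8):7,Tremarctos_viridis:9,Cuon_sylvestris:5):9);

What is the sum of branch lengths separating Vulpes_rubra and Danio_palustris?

The path runs Vulpes_rubra → … → MRCA → … → Danio_palustris; the MRCA is the node subtending ((Hylobates_arenarius,(Cedrus_albus,Candida_niger),(Danio_palustris,Salmo_montanus)),(Cricetus_robustus,Takifugu_montanus,(Urocyon_occidentalis,Vulpes_rubra))).
Branch lengths along that path: 5 + 3 + 9 + 8 + 4 + 8 = 37.

37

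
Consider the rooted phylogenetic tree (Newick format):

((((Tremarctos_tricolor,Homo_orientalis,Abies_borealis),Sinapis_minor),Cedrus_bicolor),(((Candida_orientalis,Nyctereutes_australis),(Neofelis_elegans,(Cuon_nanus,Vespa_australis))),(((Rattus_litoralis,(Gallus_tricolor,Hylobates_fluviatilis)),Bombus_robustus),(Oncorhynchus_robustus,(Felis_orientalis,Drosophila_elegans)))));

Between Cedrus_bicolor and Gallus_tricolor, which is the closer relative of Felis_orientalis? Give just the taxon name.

Gallus_tricolor

The MRCA of Felis_orientalis and Gallus_tricolor subtends (((Rattus_litoralis,(Gallus_tricolor,Hylobates_fluviatilis)),Bombus_robustus),(Oncorhynchus_robustus,(Felis_orientalis,Drosophila_elegans))) (7 taxa).
The MRCA of Felis_orientalis and Cedrus_bicolor is the root, subtending the entire tree (17 taxa).
The first is nested inside the second, so Felis_orientalis shares a more recent common ancestor with Gallus_tricolor.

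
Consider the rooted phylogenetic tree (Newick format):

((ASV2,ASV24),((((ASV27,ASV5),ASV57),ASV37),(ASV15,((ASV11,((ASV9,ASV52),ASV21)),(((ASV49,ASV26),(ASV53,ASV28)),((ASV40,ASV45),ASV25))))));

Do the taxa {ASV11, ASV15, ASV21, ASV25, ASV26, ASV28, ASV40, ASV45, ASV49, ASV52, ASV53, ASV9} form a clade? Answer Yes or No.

Yes

The most recent common ancestor of these taxa subtends (ASV15,((ASV11,((ASV9,ASV52),ASV21)),(((ASV49,ASV26),(ASV53,ASV28)),((ASV40,ASV45),ASV25)))).
That clade has exactly 12 tips — every listed taxon and nothing else — so the group is monophyletic.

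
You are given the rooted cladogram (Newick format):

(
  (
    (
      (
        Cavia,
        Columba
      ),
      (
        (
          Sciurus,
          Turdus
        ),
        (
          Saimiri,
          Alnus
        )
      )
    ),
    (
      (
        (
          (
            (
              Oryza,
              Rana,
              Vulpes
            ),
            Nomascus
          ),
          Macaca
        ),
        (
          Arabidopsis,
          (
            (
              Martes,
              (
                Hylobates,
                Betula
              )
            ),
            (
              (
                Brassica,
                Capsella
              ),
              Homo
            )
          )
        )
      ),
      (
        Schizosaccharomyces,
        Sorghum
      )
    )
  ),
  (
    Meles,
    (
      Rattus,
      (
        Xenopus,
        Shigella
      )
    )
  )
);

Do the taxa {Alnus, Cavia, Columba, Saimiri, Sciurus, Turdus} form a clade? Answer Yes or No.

The most recent common ancestor of these taxa subtends ((Cavia,Columba),((Sciurus,Turdus),(Saimiri,Alnus))).
That clade has exactly 6 tips — every listed taxon and nothing else — so the group is monophyletic.

Yes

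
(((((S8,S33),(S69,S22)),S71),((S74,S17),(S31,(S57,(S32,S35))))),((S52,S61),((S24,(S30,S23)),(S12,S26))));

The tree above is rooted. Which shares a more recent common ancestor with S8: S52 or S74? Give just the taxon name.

The MRCA of S8 and S74 subtends ((((S8,S33),(S69,S22)),S71),((S74,S17),(S31,(S57,(S32,S35))))) (11 taxa).
The MRCA of S8 and S52 is the root, subtending the entire tree (18 taxa).
The first is nested inside the second, so S8 shares a more recent common ancestor with S74.

S74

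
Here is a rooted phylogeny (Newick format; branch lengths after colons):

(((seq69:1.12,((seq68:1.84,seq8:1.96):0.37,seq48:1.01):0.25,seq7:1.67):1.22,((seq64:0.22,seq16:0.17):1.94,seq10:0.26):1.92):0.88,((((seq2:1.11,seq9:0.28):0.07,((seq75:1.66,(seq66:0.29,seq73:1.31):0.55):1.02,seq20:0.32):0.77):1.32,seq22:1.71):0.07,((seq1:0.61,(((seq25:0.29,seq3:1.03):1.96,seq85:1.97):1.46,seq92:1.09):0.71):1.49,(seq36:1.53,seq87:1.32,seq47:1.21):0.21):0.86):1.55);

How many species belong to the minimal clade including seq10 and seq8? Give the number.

The MRCA of seq10 and seq8 is the node subtending ((seq69,((seq68,seq8),seq48),seq7),((seq64,seq16),seq10)).
That clade contains 8 terminal taxa: seq10, seq16, seq48, seq64, seq68, seq69, seq7, seq8.

8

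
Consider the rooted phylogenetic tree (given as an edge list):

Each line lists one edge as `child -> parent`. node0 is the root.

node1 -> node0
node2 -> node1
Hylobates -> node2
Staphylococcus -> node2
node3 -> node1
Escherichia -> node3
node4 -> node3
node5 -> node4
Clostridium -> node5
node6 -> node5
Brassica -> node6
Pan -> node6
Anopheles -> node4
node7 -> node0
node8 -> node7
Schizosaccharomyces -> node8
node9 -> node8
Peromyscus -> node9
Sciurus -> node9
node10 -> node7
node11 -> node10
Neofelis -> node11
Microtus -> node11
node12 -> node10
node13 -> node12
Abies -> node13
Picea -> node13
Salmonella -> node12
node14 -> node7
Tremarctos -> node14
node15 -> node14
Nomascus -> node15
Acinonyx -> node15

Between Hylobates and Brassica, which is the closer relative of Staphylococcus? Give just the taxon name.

Hylobates

The MRCA of Staphylococcus and Hylobates subtends (Hylobates,Staphylococcus) (2 taxa).
The MRCA of Staphylococcus and Brassica subtends ((Hylobates,Staphylococcus),(Escherichia,((Clostridium,(Brassica,Pan)),Anopheles))) (7 taxa).
The first is nested inside the second, so Staphylococcus shares a more recent common ancestor with Hylobates.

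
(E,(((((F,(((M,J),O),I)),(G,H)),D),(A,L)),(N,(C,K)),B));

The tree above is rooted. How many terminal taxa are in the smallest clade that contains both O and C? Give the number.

The MRCA of O and C is the node subtending (((((F,(((M,J),O),I)),(G,H)),D),(A,L)),(N,(C,K)),B).
That clade contains 14 terminal taxa: A, B, C, D, F, G, H, I, J, K, L, M, N, O.

14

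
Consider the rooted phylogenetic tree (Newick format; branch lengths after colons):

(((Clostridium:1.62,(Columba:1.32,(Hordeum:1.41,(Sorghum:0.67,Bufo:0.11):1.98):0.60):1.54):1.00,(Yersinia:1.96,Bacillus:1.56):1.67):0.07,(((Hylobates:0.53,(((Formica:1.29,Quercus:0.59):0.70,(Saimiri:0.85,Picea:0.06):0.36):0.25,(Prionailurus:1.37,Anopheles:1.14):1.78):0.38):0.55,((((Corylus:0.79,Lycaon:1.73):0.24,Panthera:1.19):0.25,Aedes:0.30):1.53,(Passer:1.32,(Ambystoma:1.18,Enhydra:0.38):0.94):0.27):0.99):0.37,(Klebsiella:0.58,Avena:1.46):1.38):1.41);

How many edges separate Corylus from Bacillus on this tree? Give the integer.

The MRCA of Corylus and Bacillus is the root of the tree.
From Corylus up to that node: 7 branches. From Bacillus up to the same node: 3 branches. Total: 7 + 3 = 10.

10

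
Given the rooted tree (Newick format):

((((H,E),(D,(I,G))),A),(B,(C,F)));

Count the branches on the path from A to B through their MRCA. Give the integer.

The MRCA of A and B is the root of the tree.
From A up to that node: 2 branches. From B up to the same node: 2 branches. Total: 2 + 2 = 4.

4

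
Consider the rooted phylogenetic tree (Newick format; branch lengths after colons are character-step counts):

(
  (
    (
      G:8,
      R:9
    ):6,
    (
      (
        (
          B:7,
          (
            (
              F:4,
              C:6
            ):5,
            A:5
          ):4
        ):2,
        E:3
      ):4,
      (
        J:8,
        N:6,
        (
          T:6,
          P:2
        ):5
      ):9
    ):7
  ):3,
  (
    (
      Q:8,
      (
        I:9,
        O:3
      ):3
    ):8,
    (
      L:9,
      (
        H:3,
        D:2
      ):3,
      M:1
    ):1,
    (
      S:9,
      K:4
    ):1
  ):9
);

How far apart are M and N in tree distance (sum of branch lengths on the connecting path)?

The path runs M → … → MRCA → … → N; the MRCA is the root of the tree.
Branch lengths along that path: 1 + 1 + 9 + 3 + 7 + 9 + 6 = 36.

36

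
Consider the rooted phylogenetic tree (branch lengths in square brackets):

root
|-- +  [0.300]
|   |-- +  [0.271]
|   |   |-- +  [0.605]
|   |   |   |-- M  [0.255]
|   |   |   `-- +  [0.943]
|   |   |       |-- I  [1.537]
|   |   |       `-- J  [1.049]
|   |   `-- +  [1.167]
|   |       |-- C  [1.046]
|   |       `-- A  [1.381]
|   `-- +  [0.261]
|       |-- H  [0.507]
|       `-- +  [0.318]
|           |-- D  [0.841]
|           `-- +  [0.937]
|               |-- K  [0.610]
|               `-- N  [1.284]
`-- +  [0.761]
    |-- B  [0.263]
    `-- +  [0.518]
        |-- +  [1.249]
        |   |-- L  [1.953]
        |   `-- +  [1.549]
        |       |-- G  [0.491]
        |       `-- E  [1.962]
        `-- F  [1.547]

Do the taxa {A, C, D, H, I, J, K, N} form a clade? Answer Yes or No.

No

The MRCA of the listed taxa subtends (((M,(I,J)),(C,A)),(H,(D,(K,N)))).
That clade also contains M, which is not in the proposed group, so the group is not monophyletic.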